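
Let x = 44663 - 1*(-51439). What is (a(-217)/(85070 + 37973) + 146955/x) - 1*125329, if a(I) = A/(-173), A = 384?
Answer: -85459522401735295/681889786926 ≈ -1.2533e+5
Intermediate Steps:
a(I) = -384/173 (a(I) = 384/(-173) = 384*(-1/173) = -384/173)
x = 96102 (x = 44663 + 51439 = 96102)
(a(-217)/(85070 + 37973) + 146955/x) - 1*125329 = (-384/(173*(85070 + 37973)) + 146955/96102) - 1*125329 = (-384/173/123043 + 146955*(1/96102)) - 125329 = (-384/173*1/123043 + 48985/32034) - 125329 = (-384/21286439 + 48985/32034) - 125329 = 1042703913359/681889786926 - 125329 = -85459522401735295/681889786926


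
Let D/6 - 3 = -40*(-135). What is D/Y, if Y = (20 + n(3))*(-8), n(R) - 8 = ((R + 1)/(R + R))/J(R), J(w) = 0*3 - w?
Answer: -145881/1000 ≈ -145.88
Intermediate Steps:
J(w) = -w (J(w) = 0 - w = -w)
n(R) = 8 - (1 + R)/(2*R**2) (n(R) = 8 + ((R + 1)/(R + R))/((-R)) = 8 + ((1 + R)/((2*R)))*(-1/R) = 8 + ((1 + R)*(1/(2*R)))*(-1/R) = 8 + ((1 + R)/(2*R))*(-1/R) = 8 - (1 + R)/(2*R**2))
Y = -2000/9 (Y = (20 + (1/2)*(-1 - 1*3 + 16*3**2)/3**2)*(-8) = (20 + (1/2)*(1/9)*(-1 - 3 + 16*9))*(-8) = (20 + (1/2)*(1/9)*(-1 - 3 + 144))*(-8) = (20 + (1/2)*(1/9)*140)*(-8) = (20 + 70/9)*(-8) = (250/9)*(-8) = -2000/9 ≈ -222.22)
D = 32418 (D = 18 + 6*(-40*(-135)) = 18 + 6*5400 = 18 + 32400 = 32418)
D/Y = 32418/(-2000/9) = 32418*(-9/2000) = -145881/1000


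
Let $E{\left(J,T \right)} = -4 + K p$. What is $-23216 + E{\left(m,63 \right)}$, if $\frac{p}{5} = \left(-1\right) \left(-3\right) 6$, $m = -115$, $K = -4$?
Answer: $-23580$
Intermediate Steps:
$p = 90$ ($p = 5 \left(-1\right) \left(-3\right) 6 = 5 \cdot 3 \cdot 6 = 5 \cdot 18 = 90$)
$E{\left(J,T \right)} = -364$ ($E{\left(J,T \right)} = -4 - 360 = -364$)
$-23216 + E{\left(m,63 \right)} = -23216 - 364 = -23580$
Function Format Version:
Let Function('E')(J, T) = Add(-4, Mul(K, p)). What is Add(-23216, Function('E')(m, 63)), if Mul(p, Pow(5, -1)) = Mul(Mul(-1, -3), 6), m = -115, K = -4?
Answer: -23580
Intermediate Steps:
p = 90 (p = Mul(5, Mul(Mul(-1, -3), 6)) = Mul(5, Mul(3, 6)) = Mul(5, 18) = 90)
Function('E')(J, T) = -364 (Function('E')(J, T) = Add(-4, Mul(-4, 90)) = Add(-4, -360) = -364)
Add(-23216, Function('E')(m, 63)) = Add(-23216, -364) = -23580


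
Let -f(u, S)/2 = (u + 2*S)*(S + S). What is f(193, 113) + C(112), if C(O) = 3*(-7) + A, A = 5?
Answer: -189404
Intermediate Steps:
f(u, S) = -4*S*(u + 2*S) (f(u, S) = -2*(u + 2*S)*(S + S) = -2*(u + 2*S)*2*S = -4*S*(u + 2*S))
C(O) = -16 (C(O) = 3*(-7) + 5 = -21 + 5 = -16)
f(193, 113) + C(112) = -4*113*(193 + 2*113) - 16 = -4*113*(193 + 226) - 16 = -4*113*419 - 16 = -189388 - 16 = -189404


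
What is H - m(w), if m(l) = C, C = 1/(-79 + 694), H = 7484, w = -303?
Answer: 4602659/615 ≈ 7484.0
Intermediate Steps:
C = 1/615 ≈ 0.0016260
m(l) = 1/615
H - m(w) = 7484 - 1*1/615 = 7484 - 1/615 = 4602659/615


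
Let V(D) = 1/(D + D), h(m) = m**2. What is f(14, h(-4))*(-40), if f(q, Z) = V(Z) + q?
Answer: -2245/4 ≈ -561.25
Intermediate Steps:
V(D) = 1/(2*D)
f(q, Z) = q + 1/(2*Z) (f(q, Z) = 1/(2*Z) + q = q + 1/(2*Z))
f(14, h(-4))*(-40) = (14 + 1/(2*((-4)**2)))*(-40) = (14 + (1/2)/16)*(-40) = (14 + (1/2)*(1/16))*(-40) = (14 + 1/32)*(-40) = (449/32)*(-40) = -2245/4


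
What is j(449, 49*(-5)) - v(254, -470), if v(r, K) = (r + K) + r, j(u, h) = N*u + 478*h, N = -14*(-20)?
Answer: 8572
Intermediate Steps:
N = 280
j(u, h) = 280*u + 478*h
v(r, K) = K + 2*r (v(r, K) = (K + r) + r = K + 2*r)
j(449, 49*(-5)) - v(254, -470) = (280*449 + 478*(49*(-5))) - (-470 + 2*254) = (125720 + 478*(-245)) - (-470 + 508) = (125720 - 117110) - 1*38 = 8610 - 38 = 8572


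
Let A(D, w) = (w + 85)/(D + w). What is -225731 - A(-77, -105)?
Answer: -20541531/91 ≈ -2.2573e+5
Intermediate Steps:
A(D, w) = (85 + w)/(D + w)
-225731 - A(-77, -105) = -225731 - (85 - 105)/(-77 - 105) = -225731 - (-20)/(-182) = -225731 - (-1)*(-20)/182 = -225731 - 1*10/91 = -225731 - 10/91 = -20541531/91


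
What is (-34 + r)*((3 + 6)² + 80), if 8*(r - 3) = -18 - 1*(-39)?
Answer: -36547/8 ≈ -4568.4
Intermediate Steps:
r = 45/8 (r = 3 + (-18 - 1*(-39))/8 = 3 + (-18 + 39)/8 = 3 + (⅛)*21 = 3 + 21/8 = 45/8 ≈ 5.6250)
(-34 + r)*((3 + 6)² + 80) = (-34 + 45/8)*((3 + 6)² + 80) = -227*(9² + 80)/8 = -227*(81 + 80)/8 = -227/8*161 = -36547/8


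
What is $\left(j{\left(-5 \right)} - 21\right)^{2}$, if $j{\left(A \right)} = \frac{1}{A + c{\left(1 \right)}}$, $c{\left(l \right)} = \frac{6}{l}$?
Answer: $400$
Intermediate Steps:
$j{\left(A \right)} = \frac{1}{6 + A}$ ($j{\left(A \right)} = \frac{1}{A + \frac{6}{1}} = \frac{1}{A + 6 \cdot 1} = \frac{1}{A + 6} = \frac{1}{6 + A}$)
$\left(j{\left(-5 \right)} - 21\right)^{2} = \left(\frac{1}{6 - 5} - 21\right)^{2} = \left(1^{-1} - 21\right)^{2} = \left(1 - 21\right)^{2} = \left(-20\right)^{2} = 400$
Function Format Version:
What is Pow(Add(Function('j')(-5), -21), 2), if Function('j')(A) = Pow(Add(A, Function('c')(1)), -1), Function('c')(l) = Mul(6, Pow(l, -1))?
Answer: 400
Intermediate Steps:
Function('j')(A) = Pow(Add(6, A), -1) (Function('j')(A) = Pow(Add(A, Mul(6, Pow(1, -1))), -1) = Pow(Add(A, Mul(6, 1)), -1) = Pow(Add(A, 6), -1) = Pow(Add(6, A), -1))
Pow(Add(Function('j')(-5), -21), 2) = Pow(Add(Pow(Add(6, -5), -1), -21), 2) = Pow(Add(Pow(1, -1), -21), 2) = Pow(Add(1, -21), 2) = Pow(-20, 2) = 400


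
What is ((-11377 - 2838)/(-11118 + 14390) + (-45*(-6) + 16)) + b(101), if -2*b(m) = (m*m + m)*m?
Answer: -1701339695/3272 ≈ -5.1997e+5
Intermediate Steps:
b(m) = -m*(m + m²)/2 (b(m) = -(m*m + m)*m/2 = -(m² + m)*m/2 = -(m + m²)*m/2 = -m*(m + m²)/2)
((-11377 - 2838)/(-11118 + 14390) + (-45*(-6) + 16)) + b(101) = ((-11377 - 2838)/(-11118 + 14390) + (-45*(-6) + 16)) + (½)*101²*(-1 - 1*101) = (-14215/3272 + (270 + 16)) + (½)*10201*(-1 - 101) = (-14215*1/3272 + 286) + (½)*10201*(-102) = (-14215/3272 + 286) - 520251 = 921577/3272 - 520251 = -1701339695/3272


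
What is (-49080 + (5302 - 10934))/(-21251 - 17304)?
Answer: 54712/38555 ≈ 1.4191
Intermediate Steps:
(-49080 + (5302 - 10934))/(-21251 - 17304) = (-49080 - 5632)/(-38555) = -54712*(-1/38555) = 54712/38555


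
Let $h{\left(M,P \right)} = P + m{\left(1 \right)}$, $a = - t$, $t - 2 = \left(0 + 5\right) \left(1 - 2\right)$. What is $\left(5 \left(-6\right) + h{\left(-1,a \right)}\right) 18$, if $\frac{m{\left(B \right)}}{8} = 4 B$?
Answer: $90$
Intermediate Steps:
$m{\left(B \right)} = 32 B$ ($m{\left(B \right)} = 8 \cdot 4 B = 32 B$)
$t = -3$ ($t = 2 + \left(0 + 5\right) \left(1 - 2\right) = 2 + 5 \left(-1\right) = 2 - 5 = -3$)
$a = 3$ ($a = \left(-1\right) \left(-3\right) = 3$)
$h{\left(M,P \right)} = 32 + P$ ($h{\left(M,P \right)} = P + 32 \cdot 1 = P + 32 = 32 + P$)
$\left(5 \left(-6\right) + h{\left(-1,a \right)}\right) 18 = \left(5 \left(-6\right) + \left(32 + 3\right)\right) 18 = \left(-30 + 35\right) 18 = 5 \cdot 18 = 90$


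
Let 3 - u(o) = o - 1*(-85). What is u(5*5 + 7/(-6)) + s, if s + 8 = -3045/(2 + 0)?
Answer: -4909/3 ≈ -1636.3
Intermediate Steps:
u(o) = -82 - o (u(o) = 3 - (o - 1*(-85)) = 3 - (o + 85) = 3 - (85 + o) = 3 + (-85 - o) = -82 - o)
s = -3061/2 (s = -8 - 3045/(2 + 0) = -8 - 3045/2 = -3061/2 ≈ -1530.5)
u(5*5 + 7/(-6)) + s = (-82 - (5*5 + 7/(-6))) - 3061/2 = (-82 - (25 + 7*(-⅙))) - 3061/2 = (-82 - (25 - 7/6)) - 3061/2 = (-82 - 1*143/6) - 3061/2 = (-82 - 143/6) - 3061/2 = -635/6 - 3061/2 = -4909/3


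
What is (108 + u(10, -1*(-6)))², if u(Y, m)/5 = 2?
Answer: 13924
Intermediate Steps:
u(Y, m) = 10 (u(Y, m) = 5*2 = 10)
(108 + u(10, -1*(-6)))² = (108 + 10)² = 118² = 13924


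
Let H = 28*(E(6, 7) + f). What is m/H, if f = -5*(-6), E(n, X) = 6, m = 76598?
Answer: 38299/504 ≈ 75.990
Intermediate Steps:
f = 30
H = 1008 (H = 28*(6 + 30) = 28*36 = 1008)
m/H = 76598/1008 = 76598*(1/1008) = 38299/504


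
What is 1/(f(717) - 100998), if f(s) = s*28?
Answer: -1/80922 ≈ -1.2358e-5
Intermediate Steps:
f(s) = 28*s
1/(f(717) - 100998) = 1/(28*717 - 100998) = 1/(20076 - 100998) = 1/(-80922) = -1/80922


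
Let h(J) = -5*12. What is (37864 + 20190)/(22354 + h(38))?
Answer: 29027/11147 ≈ 2.6040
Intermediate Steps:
h(J) = -60
(37864 + 20190)/(22354 + h(38)) = (37864 + 20190)/(22354 - 60) = 58054/22294 = 58054*(1/22294) = 29027/11147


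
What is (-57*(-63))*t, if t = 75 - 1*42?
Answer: 118503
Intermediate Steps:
t = 33 (t = 75 - 42 = 33)
(-57*(-63))*t = -57*(-63)*33 = 3591*33 = 118503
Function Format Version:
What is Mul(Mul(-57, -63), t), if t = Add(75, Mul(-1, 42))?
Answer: 118503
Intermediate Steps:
t = 33 (t = Add(75, -42) = 33)
Mul(Mul(-57, -63), t) = Mul(Mul(-57, -63), 33) = Mul(3591, 33) = 118503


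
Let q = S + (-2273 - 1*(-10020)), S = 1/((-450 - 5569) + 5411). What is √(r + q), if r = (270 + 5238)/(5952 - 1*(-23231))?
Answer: √152437244773150106/4435816 ≈ 88.018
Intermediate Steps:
S = -1/608 (S = 1/(-6019 + 5411) = 1/(-608) = -1/608 ≈ -0.0016447)
q = 4710175/608 (q = -1/608 + (-2273 - 1*(-10020)) = -1/608 + (-2273 + 10020) = -1/608 + 7747 = 4710175/608 ≈ 7747.0)
r = 5508/29183 (r = 5508/(5952 + 23231) = 5508/29183 ≈ 0.18874)
√(r + q) = √(5508/29183 + 4710175/608) = √(137460385889/17743264) = √152437244773150106/4435816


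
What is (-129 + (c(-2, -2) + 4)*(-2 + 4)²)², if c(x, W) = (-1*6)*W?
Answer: 4225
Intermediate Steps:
c(x, W) = -6*W
(-129 + (c(-2, -2) + 4)*(-2 + 4)²)² = (-129 + (-6*(-2) + 4)*(-2 + 4)²)² = (-129 + (12 + 4)*2²)² = (-129 + 16*4)² = (-129 + 64)² = (-65)² = 4225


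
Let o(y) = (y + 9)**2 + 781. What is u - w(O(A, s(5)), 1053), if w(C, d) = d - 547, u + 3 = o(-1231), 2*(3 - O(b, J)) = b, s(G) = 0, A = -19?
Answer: 1493556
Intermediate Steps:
O(b, J) = 3 - b/2
o(y) = 781 + (9 + y)**2 (o(y) = (9 + y)**2 + 781 = 781 + (9 + y)**2)
u = 1494062 (u = -3 + (781 + (9 - 1231)**2) = -3 + (781 + (-1222)**2) = -3 + (781 + 1493284) = -3 + 1494065 = 1494062)
w(C, d) = -547 + d
u - w(O(A, s(5)), 1053) = 1494062 - (-547 + 1053) = 1494062 - 1*506 = 1494062 - 506 = 1493556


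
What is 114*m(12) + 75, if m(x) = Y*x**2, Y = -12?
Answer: -196917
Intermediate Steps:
m(x) = -12*x**2
114*m(12) + 75 = 114*(-12*12**2) + 75 = 114*(-12*144) + 75 = 114*(-1728) + 75 = -196992 + 75 = -196917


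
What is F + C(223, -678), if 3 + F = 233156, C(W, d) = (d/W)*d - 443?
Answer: 52354014/223 ≈ 2.3477e+5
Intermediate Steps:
C(W, d) = -443 + d²/W (C(W, d) = d²/W - 443 = -443 + d²/W)
F = 233153 (F = -3 + 233156 = 233153)
F + C(223, -678) = 233153 + (-443 + (-678)²/223) = 233153 + (-443 + (1/223)*459684) = 233153 + (-443 + 459684/223) = 233153 + 360895/223 = 52354014/223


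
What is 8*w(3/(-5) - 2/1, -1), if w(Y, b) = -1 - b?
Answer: 0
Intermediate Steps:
8*w(3/(-5) - 2/1, -1) = 8*(-1 - 1*(-1)) = 8*(-1 + 1) = 8*0 = 0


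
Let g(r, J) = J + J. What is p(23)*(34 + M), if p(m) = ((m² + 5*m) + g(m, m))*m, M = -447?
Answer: -6554310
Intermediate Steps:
g(r, J) = 2*J
p(m) = m*(m² + 7*m) (p(m) = ((m² + 5*m) + 2*m)*m = (m² + 7*m)*m = m*(m² + 7*m))
p(23)*(34 + M) = (23²*(7 + 23))*(34 - 447) = (529*30)*(-413) = 15870*(-413) = -6554310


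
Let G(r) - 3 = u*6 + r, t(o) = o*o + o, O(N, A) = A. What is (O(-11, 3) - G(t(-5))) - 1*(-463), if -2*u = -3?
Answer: 434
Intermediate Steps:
u = 3/2 (u = -1/2*(-3) = 3/2 ≈ 1.5000)
t(o) = o + o**2 (t(o) = o**2 + o = o + o**2)
G(r) = 12 + r (G(r) = 3 + ((3/2)*6 + r) = 3 + (9 + r) = 12 + r)
(O(-11, 3) - G(t(-5))) - 1*(-463) = (3 - (12 - 5*(1 - 5))) - 1*(-463) = (3 - (12 - 5*(-4))) + 463 = (3 - (12 + 20)) + 463 = (3 - 1*32) + 463 = (3 - 32) + 463 = -29 + 463 = 434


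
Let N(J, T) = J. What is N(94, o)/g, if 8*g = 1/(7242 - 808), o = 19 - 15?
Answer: 4838368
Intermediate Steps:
o = 4
g = 1/51472 (g = 1/(8*(7242 - 808)) = (⅛)/6434 = (⅛)*(1/6434) = 1/51472 ≈ 1.9428e-5)
N(94, o)/g = 94/(1/51472) = 94*51472 = 4838368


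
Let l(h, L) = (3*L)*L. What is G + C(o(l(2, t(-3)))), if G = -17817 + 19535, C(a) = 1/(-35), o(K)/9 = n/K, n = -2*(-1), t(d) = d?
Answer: 60129/35 ≈ 1718.0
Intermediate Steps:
l(h, L) = 3*L²
n = 2
o(K) = 18/K (o(K) = 9*(2/K) = 18/K)
C(a) = -1/35
G = 1718
G + C(o(l(2, t(-3)))) = 1718 - 1/35 = 60129/35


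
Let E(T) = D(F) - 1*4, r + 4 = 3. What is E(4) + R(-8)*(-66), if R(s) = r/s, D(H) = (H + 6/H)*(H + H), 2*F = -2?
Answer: 7/4 ≈ 1.7500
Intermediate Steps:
r = -1 (r = -4 + 3 = -1)
F = -1 (F = (1/2)*(-2) = -1)
D(H) = 2*H*(H + 6/H) (D(H) = (H + 6/H)*(2*H) = 2*H*(H + 6/H))
R(s) = -1/s
E(T) = 10 (E(T) = (12 + 2*(-1)**2) - 1*4 = (12 + 2*1) - 4 = (12 + 2) - 4 = 14 - 4 = 10)
E(4) + R(-8)*(-66) = 10 - 1/(-8)*(-66) = 10 - 1*(-1/8)*(-66) = 10 + (1/8)*(-66) = 10 - 33/4 = 7/4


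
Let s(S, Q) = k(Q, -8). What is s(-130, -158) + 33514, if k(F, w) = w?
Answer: 33506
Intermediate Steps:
s(S, Q) = -8
s(-130, -158) + 33514 = -8 + 33514 = 33506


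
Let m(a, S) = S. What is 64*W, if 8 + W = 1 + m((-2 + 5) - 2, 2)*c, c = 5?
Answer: 192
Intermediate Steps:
W = 3 (W = -8 + (1 + 2*5) = -8 + (1 + 10) = -8 + 11 = 3)
64*W = 64*3 = 192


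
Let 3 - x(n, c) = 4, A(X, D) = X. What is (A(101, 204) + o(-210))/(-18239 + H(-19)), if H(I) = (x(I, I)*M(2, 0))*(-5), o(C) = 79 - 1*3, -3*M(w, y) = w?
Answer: -531/54727 ≈ -0.0097027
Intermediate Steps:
M(w, y) = -w/3
x(n, c) = -1 (x(n, c) = 3 - 1*4 = 3 - 4 = -1)
o(C) = 76 (o(C) = 79 - 3 = 76)
H(I) = -10/3 (H(I) = -(-1)*2/3*(-5) = -1*(-2/3)*(-5) = (2/3)*(-5) = -10/3)
(A(101, 204) + o(-210))/(-18239 + H(-19)) = (101 + 76)/(-18239 - 10/3) = 177/(-54727/3) = 177*(-3/54727) = -531/54727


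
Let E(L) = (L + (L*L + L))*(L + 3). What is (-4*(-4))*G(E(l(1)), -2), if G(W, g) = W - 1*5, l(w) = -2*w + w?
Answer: -112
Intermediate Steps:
l(w) = -w
E(L) = (3 + L)*(L**2 + 2*L) (E(L) = (L + (L**2 + L))*(3 + L) = (L + (L + L**2))*(3 + L) = (L**2 + 2*L)*(3 + L) = (3 + L)*(L**2 + 2*L))
G(W, g) = -5 + W (G(W, g) = W - 5 = -5 + W)
(-4*(-4))*G(E(l(1)), -2) = (-4*(-4))*(-5 + (-1*1)*(6 + (-1*1)**2 + 5*(-1*1))) = 16*(-5 - (6 + (-1)**2 + 5*(-1))) = 16*(-5 - (6 + 1 - 5)) = 16*(-5 - 1*2) = 16*(-5 - 2) = 16*(-7) = -112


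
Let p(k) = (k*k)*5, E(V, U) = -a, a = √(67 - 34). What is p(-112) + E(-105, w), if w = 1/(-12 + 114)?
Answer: 62720 - √33 ≈ 62714.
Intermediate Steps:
a = √33 ≈ 5.7446
w = 1/102 ≈ 0.0098039
E(V, U) = -√33
p(k) = 5*k² (p(k) = k²*5 = 5*k²)
p(-112) + E(-105, w) = 5*(-112)² - √33 = 5*12544 - √33 = 62720 - √33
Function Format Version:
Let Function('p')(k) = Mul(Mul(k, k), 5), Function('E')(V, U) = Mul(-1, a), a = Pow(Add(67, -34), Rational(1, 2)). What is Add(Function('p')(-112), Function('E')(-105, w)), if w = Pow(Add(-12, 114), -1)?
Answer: Add(62720, Mul(-1, Pow(33, Rational(1, 2)))) ≈ 62714.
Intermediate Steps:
a = Pow(33, Rational(1, 2)) ≈ 5.7446
w = Rational(1, 102) (w = Pow(102, -1) = Rational(1, 102) ≈ 0.0098039)
Function('E')(V, U) = Mul(-1, Pow(33, Rational(1, 2)))
Function('p')(k) = Mul(5, Pow(k, 2)) (Function('p')(k) = Mul(Pow(k, 2), 5) = Mul(5, Pow(k, 2)))
Add(Function('p')(-112), Function('E')(-105, w)) = Add(Mul(5, Pow(-112, 2)), Mul(-1, Pow(33, Rational(1, 2)))) = Add(Mul(5, 12544), Mul(-1, Pow(33, Rational(1, 2)))) = Add(62720, Mul(-1, Pow(33, Rational(1, 2))))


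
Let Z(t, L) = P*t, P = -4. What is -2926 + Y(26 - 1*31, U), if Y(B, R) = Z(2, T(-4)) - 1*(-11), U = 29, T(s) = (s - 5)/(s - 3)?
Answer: -2923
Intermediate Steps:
T(s) = (-5 + s)/(-3 + s)
Z(t, L) = -4*t
Y(B, R) = 3 (Y(B, R) = -4*2 - 1*(-11) = -8 + 11 = 3)
-2926 + Y(26 - 1*31, U) = -2926 + 3 = -2923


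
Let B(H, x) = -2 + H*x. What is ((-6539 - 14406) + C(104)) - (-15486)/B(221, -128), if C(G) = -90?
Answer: -99182606/4715 ≈ -21036.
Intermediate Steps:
((-6539 - 14406) + C(104)) - (-15486)/B(221, -128) = ((-6539 - 14406) - 90) - (-15486)/(-2 + 221*(-128)) = (-20945 - 90) - (-15486)/(-2 - 28288) = -21035 - (-15486)/(-28290) = -21035 - (-15486)*(-1)/28290 = -21035 - 1*2581/4715 = -21035 - 2581/4715 = -99182606/4715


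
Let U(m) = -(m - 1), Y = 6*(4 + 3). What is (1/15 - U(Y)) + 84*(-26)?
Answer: -32144/15 ≈ -2142.9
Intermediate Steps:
Y = 42 (Y = 6*7 = 42)
U(m) = 1 - m (U(m) = -(-1 + m) = 1 - m)
(1/15 - U(Y)) + 84*(-26) = (1/15 - (1 - 1*42)) + 84*(-26) = (1/15 - (1 - 42)) - 2184 = (1/15 - 1*(-41)) - 2184 = (1/15 + 41) - 2184 = 616/15 - 2184 = -32144/15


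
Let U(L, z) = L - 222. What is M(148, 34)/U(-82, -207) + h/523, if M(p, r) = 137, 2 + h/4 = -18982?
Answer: -23156195/158992 ≈ -145.64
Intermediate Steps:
h = -75936 (h = -8 + 4*(-18982) = -8 - 75928 = -75936)
U(L, z) = -222 + L
M(148, 34)/U(-82, -207) + h/523 = 137/(-222 - 82) - 75936/523 = 137/(-304) - 75936*1/523 = 137*(-1/304) - 75936/523 = -137/304 - 75936/523 = -23156195/158992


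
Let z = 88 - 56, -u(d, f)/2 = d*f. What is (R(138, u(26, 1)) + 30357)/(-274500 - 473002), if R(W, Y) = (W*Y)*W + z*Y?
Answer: 961595/747502 ≈ 1.2864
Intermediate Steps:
u(d, f) = -2*d*f
z = 32
R(W, Y) = 32*Y + Y*W² (R(W, Y) = (W*Y)*W + 32*Y = Y*W² + 32*Y = 32*Y + Y*W²)
(R(138, u(26, 1)) + 30357)/(-274500 - 473002) = ((-2*26*1)*(32 + 138²) + 30357)/(-274500 - 473002) = (-52*(32 + 19044) + 30357)/(-747502) = (-52*19076 + 30357)*(-1/747502) = (-991952 + 30357)*(-1/747502) = -961595*(-1/747502) = 961595/747502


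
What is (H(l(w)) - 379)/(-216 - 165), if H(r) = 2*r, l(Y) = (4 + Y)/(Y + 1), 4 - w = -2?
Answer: 2633/2667 ≈ 0.98725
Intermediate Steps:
w = 6 (w = 4 - 1*(-2) = 4 + 2 = 6)
l(Y) = (4 + Y)/(1 + Y)
(H(l(w)) - 379)/(-216 - 165) = (2*((4 + 6)/(1 + 6)) - 379)/(-216 - 165) = (2*(10/7) - 379)/(-381) = (2*((⅐)*10) - 379)*(-1/381) = (2*(10/7) - 379)*(-1/381) = (20/7 - 379)*(-1/381) = -2633/7*(-1/381) = 2633/2667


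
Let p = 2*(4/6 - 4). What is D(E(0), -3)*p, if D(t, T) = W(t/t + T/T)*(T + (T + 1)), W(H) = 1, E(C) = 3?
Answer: 100/3 ≈ 33.333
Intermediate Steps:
p = -20/3 (p = 2*(4*(⅙) - 4) = 2*(⅔ - 4) = 2*(-10/3) = -20/3 ≈ -6.6667)
D(t, T) = 1 + 2*T (D(t, T) = 1*(T + (T + 1)) = 1*(T + (1 + T)) = 1*(1 + 2*T) = 1 + 2*T)
D(E(0), -3)*p = (1 + 2*(-3))*(-20/3) = (1 - 6)*(-20/3) = -5*(-20/3) = 100/3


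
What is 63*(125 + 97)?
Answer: 13986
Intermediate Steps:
63*(125 + 97) = 63*222 = 13986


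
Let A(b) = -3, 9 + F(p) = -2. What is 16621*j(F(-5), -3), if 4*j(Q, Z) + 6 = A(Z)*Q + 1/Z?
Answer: 332420/3 ≈ 1.1081e+5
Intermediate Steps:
F(p) = -11 (F(p) = -9 - 2 = -11)
j(Q, Z) = -3/2 - 3*Q/4 + 1/(4*Z) (j(Q, Z) = -3/2 + (-3*Q + 1/Z)/4 = -3/2 + (1/Z - 3*Q)/4 = -3/2 + (-3*Q/4 + 1/(4*Z)) = -3/2 - 3*Q/4 + 1/(4*Z))
16621*j(F(-5), -3) = 16621*((¼)*(1 - 3*(-3)*(2 - 11))/(-3)) = 16621*((¼)*(-⅓)*(1 - 3*(-3)*(-9))) = 16621*((¼)*(-⅓)*(1 - 81)) = 16621*((¼)*(-⅓)*(-80)) = 16621*(20/3) = 332420/3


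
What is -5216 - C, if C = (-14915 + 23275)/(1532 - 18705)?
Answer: -89566008/17173 ≈ -5215.5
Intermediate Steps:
C = -8360/17173 (C = 8360/(-17173) = 8360*(-1/17173) = -8360/17173 ≈ -0.48681)
-5216 - C = -5216 - 1*(-8360/17173) = -5216 + 8360/17173 = -89566008/17173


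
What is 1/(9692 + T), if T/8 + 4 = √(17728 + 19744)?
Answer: 2415/22729348 - 2*√2342/5682337 ≈ 8.9217e-5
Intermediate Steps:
T = -32 + 32*√2342 (T = -32 + 8*√(17728 + 19744) = -32 + 8*√37472 = -32 + 8*(4*√2342) = -32 + 32*√2342 ≈ 1516.6)
1/(9692 + T) = 1/(9692 + (-32 + 32*√2342)) = 1/(9660 + 32*√2342)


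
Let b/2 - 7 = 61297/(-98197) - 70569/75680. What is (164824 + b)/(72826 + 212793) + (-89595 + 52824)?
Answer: -3547663186278619303/96481435563920 ≈ -36770.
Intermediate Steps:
b = 3677474697/337797680 (b = 14 + 2*(61297/(-98197) - 70569/75680) = 14 + 2*(61297*(-1/98197) - 70569*1/75680) = 14 + 2*(-61297/98197 - 70569/75680) = 14 + 2*(-1051692823/675595360) = 14 - 1051692823/337797680 = 3677474697/337797680 ≈ 10.887)
(164824 + b)/(72826 + 212793) + (-89595 + 52824) = (164824 + 3677474697/337797680)/(72826 + 212793) + (-89595 + 52824) = (55680842283017/337797680)/285619 - 36771 = (55680842283017/337797680)*(1/285619) - 36771 = 55680842283017/96481435563920 - 36771 = -3547663186278619303/96481435563920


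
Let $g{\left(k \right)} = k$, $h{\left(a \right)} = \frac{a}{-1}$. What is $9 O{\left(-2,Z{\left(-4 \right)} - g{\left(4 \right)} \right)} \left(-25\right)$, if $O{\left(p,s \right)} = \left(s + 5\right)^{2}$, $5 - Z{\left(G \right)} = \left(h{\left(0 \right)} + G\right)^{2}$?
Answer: $-22500$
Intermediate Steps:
$h{\left(a \right)} = - a$ ($h{\left(a \right)} = a \left(-1\right) = - a$)
$Z{\left(G \right)} = 5 - G^{2}$ ($Z{\left(G \right)} = 5 - \left(\left(-1\right) 0 + G\right)^{2} = 5 - \left(0 + G\right)^{2} = 5 - G^{2}$)
$O{\left(p,s \right)} = \left(5 + s\right)^{2}$
$9 O{\left(-2,Z{\left(-4 \right)} - g{\left(4 \right)} \right)} \left(-25\right) = 9 \left(5 + \left(\left(5 - \left(-4\right)^{2}\right) - 4\right)\right)^{2} \left(-25\right) = 9 \left(5 + \left(\left(5 - 16\right) - 4\right)\right)^{2} \left(-25\right) = 9 \left(5 - 15\right)^{2} \left(-25\right) = 9 \left(-10\right)^{2} \left(-25\right) = 9 \cdot 100 \left(-25\right) = 900 \left(-25\right) = -22500$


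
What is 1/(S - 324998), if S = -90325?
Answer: -1/415323 ≈ -2.4078e-6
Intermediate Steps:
1/(S - 324998) = 1/(-90325 - 324998) = 1/(-415323) = -1/415323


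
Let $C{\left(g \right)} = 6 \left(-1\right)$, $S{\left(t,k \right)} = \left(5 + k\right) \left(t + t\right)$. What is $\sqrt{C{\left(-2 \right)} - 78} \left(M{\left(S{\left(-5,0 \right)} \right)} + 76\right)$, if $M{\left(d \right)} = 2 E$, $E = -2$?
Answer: $144 i \sqrt{21} \approx 659.89 i$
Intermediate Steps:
$S{\left(t,k \right)} = 2 t \left(5 + k\right)$ ($S{\left(t,k \right)} = \left(5 + k\right) 2 t = 2 t \left(5 + k\right)$)
$C{\left(g \right)} = -6$
$M{\left(d \right)} = -4$ ($M{\left(d \right)} = 2 \left(-2\right) = -4$)
$\sqrt{C{\left(-2 \right)} - 78} \left(M{\left(S{\left(-5,0 \right)} \right)} + 76\right) = \sqrt{-6 - 78} \left(-4 + 76\right) = \sqrt{-84} \cdot 72 = 2 i \sqrt{21} \cdot 72 = 144 i \sqrt{21}$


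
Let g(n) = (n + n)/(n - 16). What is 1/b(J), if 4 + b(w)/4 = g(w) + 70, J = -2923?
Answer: 2939/799280 ≈ 0.0036771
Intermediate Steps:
g(n) = 2*n/(-16 + n) (g(n) = (2*n)/(-16 + n) = 2*n/(-16 + n))
b(w) = 264 + 8*w/(-16 + w) (b(w) = -16 + 4*(2*w/(-16 + w) + 70) = -16 + 4*(70 + 2*w/(-16 + w)) = -16 + (280 + 8*w/(-16 + w)) = 264 + 8*w/(-16 + w))
1/b(J) = 1/(16*(-264 + 17*(-2923))/(-16 - 2923)) = 1/(16*(-264 - 49691)/(-2939)) = 1/(16*(-1/2939)*(-49955)) = 1/(799280/2939) = 2939/799280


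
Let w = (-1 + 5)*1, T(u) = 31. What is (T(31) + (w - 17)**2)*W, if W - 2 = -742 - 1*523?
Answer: -252600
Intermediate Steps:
w = 4 (w = 4*1 = 4)
W = -1263 (W = 2 + (-742 - 1*523) = 2 + (-742 - 523) = 2 - 1265 = -1263)
(T(31) + (w - 17)**2)*W = (31 + (4 - 17)**2)*(-1263) = (31 + (-13)**2)*(-1263) = (31 + 169)*(-1263) = 200*(-1263) = -252600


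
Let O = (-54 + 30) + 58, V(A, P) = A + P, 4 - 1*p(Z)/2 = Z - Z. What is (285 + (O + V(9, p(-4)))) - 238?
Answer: 98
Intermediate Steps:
p(Z) = 8 (p(Z) = 8 - 2*(Z - Z) = 8 - 2*0 = 8 + 0 = 8)
O = 34 (O = -24 + 58 = 34)
(285 + (O + V(9, p(-4)))) - 238 = (285 + (34 + (9 + 8))) - 238 = (285 + (34 + 17)) - 238 = (285 + 51) - 238 = 336 - 238 = 98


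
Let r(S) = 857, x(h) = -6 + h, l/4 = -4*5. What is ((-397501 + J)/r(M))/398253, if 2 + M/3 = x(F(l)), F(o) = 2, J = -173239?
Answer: -570740/341302821 ≈ -0.0016722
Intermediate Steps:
l = -80 (l = 4*(-4*5) = 4*(-20) = -80)
M = -18 (M = -6 + 3*(-6 + 2) = -6 + 3*(-4) = -6 - 12 = -18)
((-397501 + J)/r(M))/398253 = ((-397501 - 173239)/857)/398253 = -570740*1/857*(1/398253) = -570740/857*1/398253 = -570740/341302821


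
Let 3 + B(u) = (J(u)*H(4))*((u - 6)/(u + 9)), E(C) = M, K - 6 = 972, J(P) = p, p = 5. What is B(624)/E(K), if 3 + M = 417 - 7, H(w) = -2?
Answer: -2693/85877 ≈ -0.031359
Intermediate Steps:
J(P) = 5
M = 407 (M = -3 + (417 - 7) = -3 + 410 = 407)
K = 978 (K = 6 + 972 = 978)
E(C) = 407
B(u) = -3 - 10*(-6 + u)/(9 + u) (B(u) = -3 + (5*(-2))*((u - 6)/(u + 9)) = -3 - 10*(-6 + u)/(9 + u))
B(624)/E(K) = ((33 - 13*624)/(9 + 624))/407 = ((33 - 8112)/633)*(1/407) = ((1/633)*(-8079))*(1/407) = -2693/211*1/407 = -2693/85877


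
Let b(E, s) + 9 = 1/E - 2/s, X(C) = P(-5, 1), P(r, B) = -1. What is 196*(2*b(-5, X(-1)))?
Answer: -14112/5 ≈ -2822.4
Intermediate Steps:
X(C) = -1
b(E, s) = -9 + 1/E - 2/s (b(E, s) = -9 + (1/E - 2/s) = -9 + 1/E - 2/s)
196*(2*b(-5, X(-1))) = 196*(2*(-9 + 1/(-5) - 2/(-1))) = 196*(2*(-9 - ⅕ - 2*(-1))) = 196*(2*(-9 - ⅕ + 2)) = 196*(2*(-36/5)) = 196*(-72/5) = -14112/5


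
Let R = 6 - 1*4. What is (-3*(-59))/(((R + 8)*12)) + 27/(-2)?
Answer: -481/40 ≈ -12.025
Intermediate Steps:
R = 2 (R = 6 - 4 = 2)
(-3*(-59))/(((R + 8)*12)) + 27/(-2) = (-3*(-59))/(((2 + 8)*12)) + 27/(-2) = 177/((10*12)) + 27*(-½) = 177/120 - 27/2 = 177*(1/120) - 27/2 = 59/40 - 27/2 = -481/40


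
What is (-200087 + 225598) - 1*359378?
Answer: -333867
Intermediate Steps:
(-200087 + 225598) - 1*359378 = 25511 - 359378 = -333867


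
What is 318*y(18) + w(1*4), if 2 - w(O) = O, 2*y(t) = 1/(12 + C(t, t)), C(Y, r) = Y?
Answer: 33/10 ≈ 3.3000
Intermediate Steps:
y(t) = 1/(2*(12 + t))
w(O) = 2 - O
318*y(18) + w(1*4) = 318*(1/(2*(12 + 18))) + (2 - 4) = 318*((½)/30) + (2 - 1*4) = 318*((½)*(1/30)) + (2 - 4) = 318*(1/60) - 2 = 53/10 - 2 = 33/10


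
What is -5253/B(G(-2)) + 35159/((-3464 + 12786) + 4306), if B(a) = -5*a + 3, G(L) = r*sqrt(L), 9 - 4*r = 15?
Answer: -46775963/367956 + 8755*I*sqrt(2)/27 ≈ -127.12 + 458.57*I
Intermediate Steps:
r = -3/2 (r = 9/4 - 1/4*15 = 9/4 - 15/4 = -3/2 ≈ -1.5000)
G(L) = -3*sqrt(L)/2
B(a) = 3 - 5*a
-5253/B(G(-2)) + 35159/((-3464 + 12786) + 4306) = -5253/(3 - (-15)*sqrt(-2)/2) + 35159/((-3464 + 12786) + 4306) = -5253/(3 - (-15)*I*sqrt(2)/2) + 35159/(9322 + 4306) = -5253/(3 - (-15)*I*sqrt(2)/2) + 35159/13628 = -5253/(3 + 15*I*sqrt(2)/2) + 35159*(1/13628) = -5253/(3 + 15*I*sqrt(2)/2) + 35159/13628 = 35159/13628 - 5253/(3 + 15*I*sqrt(2)/2)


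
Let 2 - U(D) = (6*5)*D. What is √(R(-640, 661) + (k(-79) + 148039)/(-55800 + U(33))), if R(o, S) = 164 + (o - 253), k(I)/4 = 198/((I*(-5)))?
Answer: I*√92029093435119655/11215630 ≈ 27.048*I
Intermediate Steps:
U(D) = 2 - 30*D (U(D) = 2 - 6*5*D = 2 - 30*D)
k(I) = -792/(5*I) (k(I) = 4*(198/((I*(-5)))) = 4*(198/((-5*I))) = 4*(198*(-1/(5*I))) = 4*(-198/(5*I)) = -792/(5*I))
R(o, S) = -89 + o (R(o, S) = 164 + (-253 + o) = -89 + o)
√(R(-640, 661) + (k(-79) + 148039)/(-55800 + U(33))) = √((-89 - 640) + (-792/5/(-79) + 148039)/(-55800 + (2 - 30*33))) = √(-729 + (-792/5*(-1/79) + 148039)/(-55800 + (2 - 990))) = √(-729 + (792/395 + 148039)/(-55800 - 988)) = √(-729 + (58476197/395)/(-56788)) = √(-729 + (58476197/395)*(-1/56788)) = √(-729 - 58476197/22431260) = √(-16410864737/22431260) = I*√92029093435119655/11215630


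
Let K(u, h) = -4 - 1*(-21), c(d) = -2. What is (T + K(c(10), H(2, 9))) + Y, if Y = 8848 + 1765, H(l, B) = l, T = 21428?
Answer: 32058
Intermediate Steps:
K(u, h) = 17 (K(u, h) = -4 + 21 = 17)
Y = 10613
(T + K(c(10), H(2, 9))) + Y = (21428 + 17) + 10613 = 21445 + 10613 = 32058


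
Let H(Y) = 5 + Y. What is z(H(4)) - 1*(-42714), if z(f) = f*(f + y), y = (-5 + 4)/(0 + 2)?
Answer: 85581/2 ≈ 42791.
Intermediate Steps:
y = -½ (y = -1/2 = -1*½ = -½ ≈ -0.50000)
z(f) = f*(-½ + f) (z(f) = f*(f - ½) = f*(-½ + f))
z(H(4)) - 1*(-42714) = (5 + 4)*(-½ + (5 + 4)) - 1*(-42714) = 9*(-½ + 9) + 42714 = 9*(17/2) + 42714 = 153/2 + 42714 = 85581/2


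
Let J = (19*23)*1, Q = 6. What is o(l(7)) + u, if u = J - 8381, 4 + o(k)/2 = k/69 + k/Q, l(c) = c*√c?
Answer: -7952 + 175*√7/69 ≈ -7945.3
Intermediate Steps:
J = 437 (J = 437*1 = 437)
l(c) = c^(3/2)
o(k) = -8 + 25*k/69 (o(k) = -8 + 2*(k/69 + k/6) = -8 + 2*(25*k/138) = -8 + 25*k/69)
u = -7944 (u = 437 - 8381 = -7944)
o(l(7)) + u = (-8 + 25*7^(3/2)/69) - 7944 = (-8 + 25*(7*√7)/69) - 7944 = (-8 + 175*√7/69) - 7944 = -7952 + 175*√7/69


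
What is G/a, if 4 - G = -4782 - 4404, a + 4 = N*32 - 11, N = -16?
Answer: -9190/527 ≈ -17.438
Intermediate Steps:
a = -527 (a = -4 + (-16*32 - 11) = -4 + (-512 - 11) = -4 - 523 = -527)
G = 9190 (G = 4 - (-4782 - 4404) = 4 - 1*(-9186) = 4 + 9186 = 9190)
G/a = 9190/(-527) = 9190*(-1/527) = -9190/527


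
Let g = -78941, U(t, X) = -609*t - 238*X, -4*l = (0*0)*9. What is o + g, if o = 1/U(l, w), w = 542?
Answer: -10183073237/128996 ≈ -78941.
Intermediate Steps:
l = 0 (l = -0*0*9/4 = -0*9 = -1/4*0 = 0)
o = -1/128996 (o = 1/(-609*0 - 238*542) = 1/(0 - 128996) = 1/(-128996) = -1/128996 ≈ -7.7522e-6)
o + g = -1/128996 - 78941 = -10183073237/128996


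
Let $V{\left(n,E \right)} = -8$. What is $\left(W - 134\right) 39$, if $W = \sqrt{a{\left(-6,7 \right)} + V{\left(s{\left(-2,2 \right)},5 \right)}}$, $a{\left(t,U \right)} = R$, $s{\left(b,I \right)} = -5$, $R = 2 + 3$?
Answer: $-5226 + 39 i \sqrt{3} \approx -5226.0 + 67.55 i$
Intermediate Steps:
$R = 5$
$a{\left(t,U \right)} = 5$
$W = i \sqrt{3}$ ($W = \sqrt{5 - 8} = \sqrt{-3} = i \sqrt{3} \approx 1.732 i$)
$\left(W - 134\right) 39 = \left(i \sqrt{3} - 134\right) 39 = \left(-134 + i \sqrt{3}\right) 39 = -5226 + 39 i \sqrt{3}$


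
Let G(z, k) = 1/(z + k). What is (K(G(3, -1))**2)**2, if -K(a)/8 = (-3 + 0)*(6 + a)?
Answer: 592240896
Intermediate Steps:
G(z, k) = 1/(k + z)
K(a) = 144 + 24*a (K(a) = -8*(-3 + 0)*(6 + a) = -(-24)*(6 + a) = -8*(-18 - 3*a) = 144 + 24*a)
(K(G(3, -1))**2)**2 = ((144 + 24/(-1 + 3))**2)**2 = ((144 + 24/2)**2)**2 = ((144 + 24*(1/2))**2)**2 = ((144 + 12)**2)**2 = (156**2)**2 = 24336**2 = 592240896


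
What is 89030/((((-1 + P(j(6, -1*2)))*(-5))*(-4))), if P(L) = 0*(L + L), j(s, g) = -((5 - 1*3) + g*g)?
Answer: -8903/2 ≈ -4451.5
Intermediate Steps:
j(s, g) = -2 - g² (j(s, g) = -((5 - 3) + g²) = -(2 + g²) = -2 - g²)
P(L) = 0 (P(L) = 0*(2*L) = 0)
89030/((((-1 + P(j(6, -1*2)))*(-5))*(-4))) = 89030/((((-1 + 0)*(-5))*(-4))) = 89030/((-1*(-5)*(-4))) = 89030/((5*(-4))) = 89030/(-20) = 89030*(-1/20) = -8903/2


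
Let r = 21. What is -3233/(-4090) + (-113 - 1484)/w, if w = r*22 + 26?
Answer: -2477013/997960 ≈ -2.4821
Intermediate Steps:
w = 488 (w = 21*22 + 26 = 462 + 26 = 488)
-3233/(-4090) + (-113 - 1484)/w = -3233/(-4090) + (-113 - 1484)/488 = -3233*(-1/4090) - 1597*1/488 = 3233/4090 - 1597/488 = -2477013/997960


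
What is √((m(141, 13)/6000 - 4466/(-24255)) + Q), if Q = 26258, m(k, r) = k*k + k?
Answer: √115813308170/2100 ≈ 162.05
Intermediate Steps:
m(k, r) = k + k² (m(k, r) = k² + k = k + k²)
√((m(141, 13)/6000 - 4466/(-24255)) + Q) = √(((141*(1 + 141))/6000 - 4466/(-24255)) + 26258) = √(((141*142)*(1/6000) - 4466*(-1/24255)) + 26258) = √((20022*(1/6000) + 58/315) + 26258) = √((3337/1000 + 58/315) + 26258) = √(221831/63000 + 26258) = √(1654475831/63000) = √115813308170/2100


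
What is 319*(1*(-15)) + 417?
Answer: -4368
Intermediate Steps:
319*(1*(-15)) + 417 = 319*(-15) + 417 = -4785 + 417 = -4368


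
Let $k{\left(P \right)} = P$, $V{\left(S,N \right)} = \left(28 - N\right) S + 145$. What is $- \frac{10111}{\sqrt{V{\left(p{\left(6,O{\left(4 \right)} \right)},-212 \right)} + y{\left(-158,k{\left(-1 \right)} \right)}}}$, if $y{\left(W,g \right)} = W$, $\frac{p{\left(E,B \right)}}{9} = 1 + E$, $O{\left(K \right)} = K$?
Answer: $- \frac{10111 \sqrt{15107}}{15107} \approx -82.263$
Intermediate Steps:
$p{\left(E,B \right)} = 9 + 9 E$ ($p{\left(E,B \right)} = 9 \left(1 + E\right) = 9 + 9 E$)
$V{\left(S,N \right)} = 145 + S \left(28 - N\right)$ ($V{\left(S,N \right)} = S \left(28 - N\right) + 145 = 145 + S \left(28 - N\right)$)
$- \frac{10111}{\sqrt{V{\left(p{\left(6,O{\left(4 \right)} \right)},-212 \right)} + y{\left(-158,k{\left(-1 \right)} \right)}}} = - \frac{10111}{\sqrt{\left(145 + 28 \left(9 + 9 \cdot 6\right) - - 212 \left(9 + 9 \cdot 6\right)\right) - 158}} = - \frac{10111}{\sqrt{\left(145 + 28 \left(9 + 54\right) - - 212 \left(9 + 54\right)\right) - 158}} = - \frac{10111}{\sqrt{\left(145 + 28 \cdot 63 - \left(-212\right) 63\right) - 158}} = - \frac{10111}{\sqrt{\left(145 + 1764 + 13356\right) - 158}} = - \frac{10111}{\sqrt{15265 - 158}} = - \frac{10111}{\sqrt{15107}} = - 10111 \frac{\sqrt{15107}}{15107} = - \frac{10111 \sqrt{15107}}{15107}$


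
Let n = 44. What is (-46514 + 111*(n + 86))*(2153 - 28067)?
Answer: 831424776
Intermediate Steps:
(-46514 + 111*(n + 86))*(2153 - 28067) = (-46514 + 111*(44 + 86))*(2153 - 28067) = (-46514 + 111*130)*(-25914) = (-46514 + 14430)*(-25914) = -32084*(-25914) = 831424776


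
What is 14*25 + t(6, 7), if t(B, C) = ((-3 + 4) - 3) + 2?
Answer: 350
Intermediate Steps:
t(B, C) = 0 (t(B, C) = (1 - 3) + 2 = -2 + 2 = 0)
14*25 + t(6, 7) = 14*25 + 0 = 350 + 0 = 350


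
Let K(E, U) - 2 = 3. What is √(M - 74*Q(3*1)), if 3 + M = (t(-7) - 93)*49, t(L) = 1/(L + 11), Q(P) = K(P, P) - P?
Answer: 3*I*√2087/2 ≈ 68.526*I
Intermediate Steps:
K(E, U) = 5 (K(E, U) = 2 + 3 = 5)
Q(P) = 5 - P
t(L) = 1/(11 + L)
M = -18191/4 (M = -3 + (1/(11 - 7) - 93)*49 = -3 + (1/4 - 93)*49 = -3 + (¼ - 93)*49 = -3 - 371/4*49 = -3 - 18179/4 = -18191/4 ≈ -4547.8)
√(M - 74*Q(3*1)) = √(-18191/4 - 74*(5 - 3)) = √(-18191/4 - 74*2) = √(-18191/4 - 148) = √(-18783/4) = 3*I*√2087/2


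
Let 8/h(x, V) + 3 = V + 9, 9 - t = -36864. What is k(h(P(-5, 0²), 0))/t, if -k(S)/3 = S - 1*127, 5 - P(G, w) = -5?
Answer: 377/36873 ≈ 0.010224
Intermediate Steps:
P(G, w) = 10 (P(G, w) = 5 - 1*(-5) = 5 + 5 = 10)
t = 36873 (t = 9 - 1*(-36864) = 9 + 36864 = 36873)
h(x, V) = 8/(6 + V) (h(x, V) = 8/(-3 + (V + 9)) = 8/(-3 + (9 + V)) = 8/(6 + V))
k(S) = 381 - 3*S (k(S) = -3*(S - 1*127) = -3*(S - 127) = -3*(-127 + S) = 381 - 3*S)
k(h(P(-5, 0²), 0))/t = (381 - 24/(6 + 0))/36873 = (381 - 24/6)*(1/36873) = (381 - 3*4/3)*(1/36873) = (381 - 4)*(1/36873) = 377*(1/36873) = 377/36873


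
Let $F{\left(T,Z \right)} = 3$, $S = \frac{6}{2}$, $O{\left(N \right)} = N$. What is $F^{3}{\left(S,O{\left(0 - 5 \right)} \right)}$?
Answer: $27$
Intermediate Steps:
$S = 3$ ($S = 6 \cdot \frac{1}{2} = 3$)
$F^{3}{\left(S,O{\left(0 - 5 \right)} \right)} = 3^{3} = 27$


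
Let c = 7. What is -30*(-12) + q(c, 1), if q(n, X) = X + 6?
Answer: 367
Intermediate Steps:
q(n, X) = 6 + X
-30*(-12) + q(c, 1) = -30*(-12) + (6 + 1) = 360 + 7 = 367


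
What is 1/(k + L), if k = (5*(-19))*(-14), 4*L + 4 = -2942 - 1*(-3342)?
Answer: 1/1429 ≈ 0.00069979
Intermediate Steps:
L = 99 (L = -1 + (-2942 - 1*(-3342))/4 = -1 + (-2942 + 3342)/4 = -1 + (¼)*400 = -1 + 100 = 99)
k = 1330 (k = -95*(-14) = 1330)
1/(k + L) = 1/(1330 + 99) = 1/1429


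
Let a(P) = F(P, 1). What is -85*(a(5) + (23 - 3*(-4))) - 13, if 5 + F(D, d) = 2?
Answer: -2733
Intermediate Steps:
F(D, d) = -3 (F(D, d) = -5 + 2 = -3)
a(P) = -3
-85*(a(5) + (23 - 3*(-4))) - 13 = -85*(-3 + (23 - 3*(-4))) - 13 = -85*(-3 + (23 - 1*(-12))) - 13 = -85*(-3 + (23 + 12)) - 13 = -85*(-3 + 35) - 13 = -85*32 - 13 = -2720 - 13 = -2733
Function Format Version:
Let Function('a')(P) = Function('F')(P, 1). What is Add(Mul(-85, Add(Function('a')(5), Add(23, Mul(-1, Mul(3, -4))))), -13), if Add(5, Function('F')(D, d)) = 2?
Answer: -2733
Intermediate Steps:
Function('F')(D, d) = -3 (Function('F')(D, d) = Add(-5, 2) = -3)
Function('a')(P) = -3
Add(Mul(-85, Add(Function('a')(5), Add(23, Mul(-1, Mul(3, -4))))), -13) = Add(Mul(-85, Add(-3, Add(23, Mul(-1, Mul(3, -4))))), -13) = Add(Mul(-85, Add(-3, Add(23, Mul(-1, -12)))), -13) = Add(Mul(-85, Add(-3, Add(23, 12))), -13) = Add(Mul(-85, Add(-3, 35)), -13) = Add(Mul(-85, 32), -13) = Add(-2720, -13) = -2733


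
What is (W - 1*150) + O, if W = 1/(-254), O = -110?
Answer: -66041/254 ≈ -260.00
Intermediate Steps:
W = -1/254 ≈ -0.0039370
(W - 1*150) + O = (-1/254 - 1*150) - 110 = (-1/254 - 150) - 110 = -38101/254 - 110 = -66041/254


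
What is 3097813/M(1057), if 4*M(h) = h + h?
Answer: 6195626/1057 ≈ 5861.5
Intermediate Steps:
M(h) = h/2 (M(h) = (h + h)/4 = (2*h)/4 = h/2)
3097813/M(1057) = 3097813/(((½)*1057)) = 3097813/(1057/2) = 3097813*(2/1057) = 6195626/1057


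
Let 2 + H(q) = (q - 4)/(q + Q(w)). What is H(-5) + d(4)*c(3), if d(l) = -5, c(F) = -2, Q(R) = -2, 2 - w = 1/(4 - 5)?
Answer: 65/7 ≈ 9.2857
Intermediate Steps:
w = 3 (w = 2 - 1/(4 - 5) = 2 - 1/(-1) = 2 - 1*(-1) = 2 + 1 = 3)
H(q) = -2 + (-4 + q)/(-2 + q) (H(q) = -2 + (q - 4)/(q - 2) = -2 + (-4 + q)/(-2 + q))
H(-5) + d(4)*c(3) = -1*(-5)/(-2 - 5) - 5*(-2) = -1*(-5)/(-7) + 10 = -1*(-5)*(-⅐) + 10 = -5/7 + 10 = 65/7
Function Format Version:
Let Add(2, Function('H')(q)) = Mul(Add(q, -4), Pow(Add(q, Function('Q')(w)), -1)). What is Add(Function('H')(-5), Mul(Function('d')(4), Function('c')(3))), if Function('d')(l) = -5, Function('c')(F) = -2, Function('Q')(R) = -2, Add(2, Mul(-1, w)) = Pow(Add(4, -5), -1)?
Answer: Rational(65, 7) ≈ 9.2857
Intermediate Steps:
w = 3 (w = Add(2, Mul(-1, Pow(Add(4, -5), -1))) = Add(2, Mul(-1, Pow(-1, -1))) = Add(2, Mul(-1, -1)) = Add(2, 1) = 3)
Function('H')(q) = Add(-2, Mul(Pow(Add(-2, q), -1), Add(-4, q))) (Function('H')(q) = Add(-2, Mul(Add(q, -4), Pow(Add(q, -2), -1))) = Add(-2, Mul(Add(-4, q), Pow(Add(-2, q), -1))) = Add(-2, Mul(Pow(Add(-2, q), -1), Add(-4, q))))
Add(Function('H')(-5), Mul(Function('d')(4), Function('c')(3))) = Add(Mul(-1, -5, Pow(Add(-2, -5), -1)), Mul(-5, -2)) = Add(Mul(-1, -5, Pow(-7, -1)), 10) = Add(Mul(-1, -5, Rational(-1, 7)), 10) = Add(Rational(-5, 7), 10) = Rational(65, 7)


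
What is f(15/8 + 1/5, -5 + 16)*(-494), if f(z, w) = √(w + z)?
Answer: -247*√5230/10 ≈ -1786.3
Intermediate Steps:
f(15/8 + 1/5, -5 + 16)*(-494) = √((-5 + 16) + (15/8 + 1/5))*(-494) = √(11 + (15*(⅛) + 1*(⅕)))*(-494) = √(11 + (15/8 + ⅕))*(-494) = √(11 + 83/40)*(-494) = √(523/40)*(-494) = (√5230/20)*(-494) = -247*√5230/10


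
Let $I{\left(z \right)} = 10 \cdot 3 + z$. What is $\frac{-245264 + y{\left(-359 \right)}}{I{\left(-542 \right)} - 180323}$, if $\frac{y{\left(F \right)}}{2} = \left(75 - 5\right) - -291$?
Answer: $\frac{244542}{180835} \approx 1.3523$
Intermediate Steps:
$y{\left(F \right)} = 722$ ($y{\left(F \right)} = 2 \left(\left(75 - 5\right) - -291\right) = 2 \left(70 + 291\right) = 2 \cdot 361 = 722$)
$I{\left(z \right)} = 30 + z$
$\frac{-245264 + y{\left(-359 \right)}}{I{\left(-542 \right)} - 180323} = \frac{-245264 + 722}{\left(30 - 542\right) - 180323} = - \frac{244542}{-512 - 180323} = - \frac{244542}{-180835} = \left(-244542\right) \left(- \frac{1}{180835}\right) = \frac{244542}{180835}$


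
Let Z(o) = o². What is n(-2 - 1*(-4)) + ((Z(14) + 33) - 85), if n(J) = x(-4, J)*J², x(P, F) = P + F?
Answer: 136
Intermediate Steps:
x(P, F) = F + P
n(J) = J²*(-4 + J) (n(J) = (J - 4)*J² = (-4 + J)*J² = J²*(-4 + J))
n(-2 - 1*(-4)) + ((Z(14) + 33) - 85) = (-2 - 1*(-4))²*(-4 + (-2 - 1*(-4))) + ((14² + 33) - 85) = (-2 + 4)²*(-4 + (-2 + 4)) + ((196 + 33) - 85) = 2²*(-4 + 2) + (229 - 85) = 4*(-2) + 144 = -8 + 144 = 136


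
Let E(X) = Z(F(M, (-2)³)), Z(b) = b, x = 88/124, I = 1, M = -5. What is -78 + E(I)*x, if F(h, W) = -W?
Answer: -2242/31 ≈ -72.323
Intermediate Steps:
x = 22/31 (x = 88*(1/124) = 22/31 ≈ 0.70968)
E(X) = 8 (E(X) = -1*(-2)³ = -1*(-8) = 8)
-78 + E(I)*x = -78 + 8*(22/31) = -78 + 176/31 = -2242/31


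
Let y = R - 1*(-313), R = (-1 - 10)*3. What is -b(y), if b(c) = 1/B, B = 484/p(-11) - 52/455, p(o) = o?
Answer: 35/1544 ≈ 0.022668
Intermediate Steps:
R = -33 (R = -11*3 = -33)
B = -1544/35 (B = 484/(-11) - 52/455 = 484*(-1/11) - 52*1/455 = -44 - 4/35 = -1544/35 ≈ -44.114)
y = 280 (y = -33 - 1*(-313) = -33 + 313 = 280)
b(c) = -35/1544 (b(c) = 1/(-1544/35) = -35/1544)
-b(y) = -1*(-35/1544) = 35/1544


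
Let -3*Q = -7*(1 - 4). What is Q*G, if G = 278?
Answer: -1946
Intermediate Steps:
Q = -7 (Q = -(-7)*(1 - 4)/3 = -(-7)*(-3)/3 = -⅓*21 = -7)
Q*G = -7*278 = -1946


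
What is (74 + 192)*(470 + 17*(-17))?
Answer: 48146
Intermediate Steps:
(74 + 192)*(470 + 17*(-17)) = 266*(470 - 289) = 266*181 = 48146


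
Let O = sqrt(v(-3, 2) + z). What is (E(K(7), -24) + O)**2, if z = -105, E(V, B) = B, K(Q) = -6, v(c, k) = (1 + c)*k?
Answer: (24 - I*sqrt(109))**2 ≈ 467.0 - 501.13*I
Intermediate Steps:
v(c, k) = k*(1 + c)
O = I*sqrt(109) (O = sqrt(2*(1 - 3) - 105) = sqrt(2*(-2) - 105) = sqrt(-4 - 105) = sqrt(-109) = I*sqrt(109) ≈ 10.44*I)
(E(K(7), -24) + O)**2 = (-24 + I*sqrt(109))**2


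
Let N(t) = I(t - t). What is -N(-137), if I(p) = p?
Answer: 0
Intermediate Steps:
N(t) = 0 (N(t) = t - t = 0)
-N(-137) = -1*0 = 0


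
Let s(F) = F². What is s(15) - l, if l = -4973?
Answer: 5198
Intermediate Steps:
s(15) - l = 15² - 1*(-4973) = 225 + 4973 = 5198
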